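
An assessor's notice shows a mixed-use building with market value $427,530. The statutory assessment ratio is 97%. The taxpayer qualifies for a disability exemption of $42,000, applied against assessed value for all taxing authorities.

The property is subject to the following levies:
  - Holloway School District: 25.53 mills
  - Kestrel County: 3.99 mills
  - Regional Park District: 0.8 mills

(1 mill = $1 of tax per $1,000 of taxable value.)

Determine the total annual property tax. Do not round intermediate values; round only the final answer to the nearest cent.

Assessed value = $427,530 × 0.97 = $414,704.1
Taxable value = $414,704.1 − $42,000 = $372,704.1
Holloway School District: $372,704.1 × 0.02553 = $9,515.135673
Kestrel County: $372,704.1 × 0.00399 = $1,487.089359
Regional Park District: $372,704.1 × 0.0008 = $298.16328
Total = $9,515.135673 + $1,487.089359 + $298.16328 = $11,300.388312

$11,300.39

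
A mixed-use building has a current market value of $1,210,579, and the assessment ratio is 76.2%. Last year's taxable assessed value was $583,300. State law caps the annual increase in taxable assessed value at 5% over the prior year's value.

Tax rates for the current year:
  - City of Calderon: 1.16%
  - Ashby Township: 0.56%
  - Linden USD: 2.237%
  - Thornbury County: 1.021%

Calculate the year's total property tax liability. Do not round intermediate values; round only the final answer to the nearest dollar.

Uncapped assessed value = $1,210,579 × 0.762 = $922,461.198
Cap limit = $583,300 × 1.05 = $612,465
Taxable assessed value = min($922,461.198, $612,465) = $612,465 (cap binds)
City of Calderon: $612,465 × 0.0116 = $7,104.594
Ashby Township: $612,465 × 0.0056 = $3,429.804
Linden USD: $612,465 × 0.02237 = $13,700.84205
Thornbury County: $612,465 × 0.01021 = $6,253.26765
Total = $30,488.5077

$30,489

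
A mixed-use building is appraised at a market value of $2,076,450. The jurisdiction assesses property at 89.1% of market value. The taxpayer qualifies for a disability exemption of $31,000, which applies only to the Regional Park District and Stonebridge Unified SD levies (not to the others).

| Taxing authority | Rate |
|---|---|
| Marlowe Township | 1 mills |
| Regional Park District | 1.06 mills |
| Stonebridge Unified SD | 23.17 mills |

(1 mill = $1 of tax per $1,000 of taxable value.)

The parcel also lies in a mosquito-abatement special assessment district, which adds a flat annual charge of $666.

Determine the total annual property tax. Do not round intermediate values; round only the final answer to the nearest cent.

Assessed value = $2,076,450 × 0.891 = $1,850,116.95
Marlowe Township: $1,850,116.95 × 0.001 = $1,850.11695
Regional Park District: ($1,850,116.95 − $31,000) × 0.00106 = $1,819,116.95 × 0.00106 = $1,928.263967
Stonebridge Unified SD: ($1,850,116.95 − $31,000) × 0.02317 = $1,819,116.95 × 0.02317 = $42,148.9397315
Levies subtotal = $45,927.3206485
Total = $45,927.3206485 + $666 = $46,593.3206485

$46,593.32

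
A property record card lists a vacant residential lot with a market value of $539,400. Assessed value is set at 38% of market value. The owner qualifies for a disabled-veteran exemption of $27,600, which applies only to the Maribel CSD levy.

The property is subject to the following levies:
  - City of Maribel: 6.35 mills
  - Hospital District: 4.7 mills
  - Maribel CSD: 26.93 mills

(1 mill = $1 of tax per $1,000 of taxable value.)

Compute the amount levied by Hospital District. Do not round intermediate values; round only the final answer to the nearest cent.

$963.37

Assessed value = $539,400 × 0.38 = $204,972
Hospital District taxable value = $204,972 (exemption does not apply)
Hospital District levy = $204,972 × 0.0047 = $963.3684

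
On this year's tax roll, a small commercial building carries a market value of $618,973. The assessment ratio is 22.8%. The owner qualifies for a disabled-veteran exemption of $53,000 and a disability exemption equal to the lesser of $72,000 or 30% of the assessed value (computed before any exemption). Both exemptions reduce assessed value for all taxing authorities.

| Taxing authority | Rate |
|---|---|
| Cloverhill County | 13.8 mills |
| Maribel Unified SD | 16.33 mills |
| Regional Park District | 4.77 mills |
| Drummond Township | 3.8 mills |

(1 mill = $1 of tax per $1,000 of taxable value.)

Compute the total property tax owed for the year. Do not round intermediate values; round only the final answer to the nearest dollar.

Assessed value = $618,973 × 0.228 = $141,125.844
Disability exemption = min($72,000, 30% × $141,125.844) = min($72,000, $42,337.7532) = $42,337.7532 (percentage binds)
Taxable value = $141,125.844 − $53,000 − $42,337.7532 = $45,788.0908
Cloverhill County: $45,788.0908 × 0.0138 = $631.87565304
Maribel Unified SD: $45,788.0908 × 0.01633 = $747.719522764
Regional Park District: $45,788.0908 × 0.00477 = $218.409193116
Drummond Township: $45,788.0908 × 0.0038 = $173.99474504
Total = $1,771.99911396

$1,772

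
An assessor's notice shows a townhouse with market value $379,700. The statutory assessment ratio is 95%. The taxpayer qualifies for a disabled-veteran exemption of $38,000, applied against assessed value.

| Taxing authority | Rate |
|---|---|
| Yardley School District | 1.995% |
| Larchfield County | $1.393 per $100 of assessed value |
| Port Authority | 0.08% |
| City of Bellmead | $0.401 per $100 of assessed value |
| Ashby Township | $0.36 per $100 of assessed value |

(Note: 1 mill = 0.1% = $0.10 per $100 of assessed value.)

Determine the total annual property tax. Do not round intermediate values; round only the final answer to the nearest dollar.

Assessed value = $379,700 × 0.95 = $360,715
Taxable value = $360,715 − $38,000 = $322,715
Yardley School District: $322,715 × 0.01995 = $6,438.16425
Larchfield County: $322,715 × 0.01393 = $4,495.41995
Port Authority: $322,715 × 0.0008 = $258.172
City of Bellmead: $322,715 × 0.00401 = $1,294.08715
Ashby Township: $322,715 × 0.0036 = $1,161.774
Total = $13,647.61735

$13,648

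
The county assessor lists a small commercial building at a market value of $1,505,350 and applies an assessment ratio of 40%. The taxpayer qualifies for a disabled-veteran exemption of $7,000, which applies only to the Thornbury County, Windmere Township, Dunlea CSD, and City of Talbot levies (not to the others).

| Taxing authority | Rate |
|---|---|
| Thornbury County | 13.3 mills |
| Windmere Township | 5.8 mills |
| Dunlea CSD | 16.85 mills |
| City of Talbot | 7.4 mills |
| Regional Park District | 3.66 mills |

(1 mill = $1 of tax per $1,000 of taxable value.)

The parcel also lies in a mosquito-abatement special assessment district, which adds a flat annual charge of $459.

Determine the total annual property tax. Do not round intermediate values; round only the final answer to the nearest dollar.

Assessed value = $1,505,350 × 0.4 = $602,140
Thornbury County: ($602,140 − $7,000) × 0.0133 = $595,140 × 0.0133 = $7,915.362
Windmere Township: ($602,140 − $7,000) × 0.0058 = $595,140 × 0.0058 = $3,451.812
Dunlea CSD: ($602,140 − $7,000) × 0.01685 = $595,140 × 0.01685 = $10,028.109
City of Talbot: ($602,140 − $7,000) × 0.0074 = $595,140 × 0.0074 = $4,404.036
Regional Park District: $602,140 × 0.00366 = $2,203.8324
Levies subtotal = $28,003.1514
Total = $28,003.1514 + $459 = $28,462.1514

$28,462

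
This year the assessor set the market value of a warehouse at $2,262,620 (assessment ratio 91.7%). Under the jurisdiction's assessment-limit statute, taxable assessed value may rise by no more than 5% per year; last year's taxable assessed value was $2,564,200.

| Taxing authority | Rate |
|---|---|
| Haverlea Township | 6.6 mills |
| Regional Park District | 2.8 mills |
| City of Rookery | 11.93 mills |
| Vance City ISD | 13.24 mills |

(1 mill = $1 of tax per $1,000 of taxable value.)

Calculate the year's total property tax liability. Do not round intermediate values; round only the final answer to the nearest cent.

$71,726.62

Uncapped assessed value = $2,262,620 × 0.917 = $2,074,822.54
Cap limit = $2,564,200 × 1.05 = $2,692,410
Taxable assessed value = min($2,074,822.54, $2,692,410) = $2,074,822.54 (cap does not bind)
Haverlea Township: $2,074,822.54 × 0.0066 = $13,693.828764
Regional Park District: $2,074,822.54 × 0.0028 = $5,809.503112
City of Rookery: $2,074,822.54 × 0.01193 = $24,752.6329022
Vance City ISD: $2,074,822.54 × 0.01324 = $27,470.6504296
Total = $71,726.6152078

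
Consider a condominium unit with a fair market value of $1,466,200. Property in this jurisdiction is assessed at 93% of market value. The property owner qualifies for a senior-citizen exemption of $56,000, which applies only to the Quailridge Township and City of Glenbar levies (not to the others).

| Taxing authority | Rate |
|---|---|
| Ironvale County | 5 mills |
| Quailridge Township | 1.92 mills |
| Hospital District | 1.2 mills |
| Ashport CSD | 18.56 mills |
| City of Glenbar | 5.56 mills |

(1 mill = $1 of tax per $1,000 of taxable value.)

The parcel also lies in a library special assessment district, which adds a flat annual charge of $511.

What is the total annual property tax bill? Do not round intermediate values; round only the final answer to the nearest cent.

Assessed value = $1,466,200 × 0.93 = $1,363,566
Ironvale County: $1,363,566 × 0.005 = $6,817.83
Quailridge Township: ($1,363,566 − $56,000) × 0.00192 = $1,307,566 × 0.00192 = $2,510.52672
Hospital District: $1,363,566 × 0.0012 = $1,636.2792
Ashport CSD: $1,363,566 × 0.01856 = $25,307.78496
City of Glenbar: ($1,363,566 − $56,000) × 0.00556 = $1,307,566 × 0.00556 = $7,270.06696
Levies subtotal = $43,542.48784
Total = $43,542.48784 + $511 = $44,053.48784

$44,053.49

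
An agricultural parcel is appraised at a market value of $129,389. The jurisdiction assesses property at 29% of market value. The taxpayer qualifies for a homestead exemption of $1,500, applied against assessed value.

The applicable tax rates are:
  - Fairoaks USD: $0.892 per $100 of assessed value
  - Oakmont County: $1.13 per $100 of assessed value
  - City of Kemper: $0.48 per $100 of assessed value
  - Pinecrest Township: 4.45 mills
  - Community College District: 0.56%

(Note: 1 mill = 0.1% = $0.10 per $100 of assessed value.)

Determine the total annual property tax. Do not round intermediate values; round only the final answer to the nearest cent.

Assessed value = $129,389 × 0.29 = $37,522.81
Taxable value = $37,522.81 − $1,500 = $36,022.81
Fairoaks USD: $36,022.81 × 0.00892 = $321.3234652
Oakmont County: $36,022.81 × 0.0113 = $407.057753
City of Kemper: $36,022.81 × 0.0048 = $172.909488
Pinecrest Township: $36,022.81 × 0.00445 = $160.3015045
Community College District: $36,022.81 × 0.0056 = $201.727736
Total = $1,263.3199467

$1,263.32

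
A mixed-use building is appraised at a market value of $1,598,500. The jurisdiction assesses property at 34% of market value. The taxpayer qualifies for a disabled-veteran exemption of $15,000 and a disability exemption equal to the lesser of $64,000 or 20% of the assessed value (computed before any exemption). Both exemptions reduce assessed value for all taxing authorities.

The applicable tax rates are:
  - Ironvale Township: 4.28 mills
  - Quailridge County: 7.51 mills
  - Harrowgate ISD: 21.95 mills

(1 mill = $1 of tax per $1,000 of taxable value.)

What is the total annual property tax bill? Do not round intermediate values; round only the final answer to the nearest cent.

$15,671.89

Assessed value = $1,598,500 × 0.34 = $543,490
Disability exemption = min($64,000, 20% × $543,490) = min($64,000, $108,698) = $64,000 (dollar cap binds)
Taxable value = $543,490 − $15,000 − $64,000 = $464,490
Ironvale Township: $464,490 × 0.00428 = $1,988.0172
Quailridge County: $464,490 × 0.00751 = $3,488.3199
Harrowgate ISD: $464,490 × 0.02195 = $10,195.5555
Total = $15,671.8926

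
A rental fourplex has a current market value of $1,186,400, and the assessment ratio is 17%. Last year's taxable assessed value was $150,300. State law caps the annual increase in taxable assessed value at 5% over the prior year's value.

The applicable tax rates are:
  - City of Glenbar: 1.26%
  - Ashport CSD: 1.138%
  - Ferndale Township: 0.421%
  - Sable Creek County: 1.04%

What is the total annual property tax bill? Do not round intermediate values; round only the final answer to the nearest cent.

Uncapped assessed value = $1,186,400 × 0.17 = $201,688
Cap limit = $150,300 × 1.05 = $157,815
Taxable assessed value = min($201,688, $157,815) = $157,815 (cap binds)
City of Glenbar: $157,815 × 0.0126 = $1,988.469
Ashport CSD: $157,815 × 0.01138 = $1,795.9347
Ferndale Township: $157,815 × 0.00421 = $664.40115
Sable Creek County: $157,815 × 0.0104 = $1,641.276
Total = $6,090.08085

$6,090.08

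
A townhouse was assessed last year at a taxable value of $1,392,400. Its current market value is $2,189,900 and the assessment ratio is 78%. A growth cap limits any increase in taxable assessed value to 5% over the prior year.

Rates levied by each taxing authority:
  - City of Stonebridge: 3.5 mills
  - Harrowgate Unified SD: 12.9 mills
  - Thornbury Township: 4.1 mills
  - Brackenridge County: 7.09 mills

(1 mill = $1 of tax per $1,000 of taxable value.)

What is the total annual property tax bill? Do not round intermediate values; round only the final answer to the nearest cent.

Uncapped assessed value = $2,189,900 × 0.78 = $1,708,122
Cap limit = $1,392,400 × 1.05 = $1,462,020
Taxable assessed value = min($1,708,122, $1,462,020) = $1,462,020 (cap binds)
City of Stonebridge: $1,462,020 × 0.0035 = $5,117.07
Harrowgate Unified SD: $1,462,020 × 0.0129 = $18,860.058
Thornbury Township: $1,462,020 × 0.0041 = $5,994.282
Brackenridge County: $1,462,020 × 0.00709 = $10,365.7218
Total = $40,337.1318

$40,337.13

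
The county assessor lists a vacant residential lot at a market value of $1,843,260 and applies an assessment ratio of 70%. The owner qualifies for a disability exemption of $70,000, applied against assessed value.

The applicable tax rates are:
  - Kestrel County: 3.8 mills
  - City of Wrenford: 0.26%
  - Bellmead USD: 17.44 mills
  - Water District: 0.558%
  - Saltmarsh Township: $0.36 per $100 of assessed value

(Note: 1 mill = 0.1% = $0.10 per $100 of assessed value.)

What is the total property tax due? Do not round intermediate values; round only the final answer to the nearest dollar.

$40,294

Assessed value = $1,843,260 × 0.7 = $1,290,282
Taxable value = $1,290,282 − $70,000 = $1,220,282
Kestrel County: $1,220,282 × 0.0038 = $4,637.0716
City of Wrenford: $1,220,282 × 0.0026 = $3,172.7332
Bellmead USD: $1,220,282 × 0.01744 = $21,281.71808
Water District: $1,220,282 × 0.00558 = $6,809.17356
Saltmarsh Township: $1,220,282 × 0.0036 = $4,393.0152
Total = $40,293.71164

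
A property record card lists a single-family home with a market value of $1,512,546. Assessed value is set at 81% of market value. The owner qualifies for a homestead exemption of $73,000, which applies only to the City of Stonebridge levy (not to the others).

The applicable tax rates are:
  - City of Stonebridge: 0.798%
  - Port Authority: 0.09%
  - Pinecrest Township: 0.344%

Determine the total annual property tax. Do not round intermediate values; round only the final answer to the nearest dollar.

Assessed value = $1,512,546 × 0.81 = $1,225,162.26
City of Stonebridge: ($1,225,162.26 − $73,000) × 0.00798 = $1,152,162.26 × 0.00798 = $9,194.2548348
Port Authority: $1,225,162.26 × 0.0009 = $1,102.646034
Pinecrest Township: $1,225,162.26 × 0.00344 = $4,214.5581744
Total = $14,511.4590432

$14,511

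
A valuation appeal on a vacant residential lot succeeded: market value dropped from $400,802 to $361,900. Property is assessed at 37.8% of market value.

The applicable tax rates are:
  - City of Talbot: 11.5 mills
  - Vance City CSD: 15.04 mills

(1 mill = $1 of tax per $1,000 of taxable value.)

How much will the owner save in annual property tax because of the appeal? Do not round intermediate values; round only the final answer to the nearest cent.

Old assessed value = $400,802 × 0.378 = $151,503.156
New assessed value = $361,900 × 0.378 = $136,798.2
Combined rate = 0.0115 + 0.01504 = 0.02654
Old tax = $151,503.156 × 0.02654 = $4,020.89376024
New tax = $136,798.2 × 0.02654 = $3,630.624228
Reduction = $4,020.89376024 − $3,630.624228 = $390.26953224

$390.27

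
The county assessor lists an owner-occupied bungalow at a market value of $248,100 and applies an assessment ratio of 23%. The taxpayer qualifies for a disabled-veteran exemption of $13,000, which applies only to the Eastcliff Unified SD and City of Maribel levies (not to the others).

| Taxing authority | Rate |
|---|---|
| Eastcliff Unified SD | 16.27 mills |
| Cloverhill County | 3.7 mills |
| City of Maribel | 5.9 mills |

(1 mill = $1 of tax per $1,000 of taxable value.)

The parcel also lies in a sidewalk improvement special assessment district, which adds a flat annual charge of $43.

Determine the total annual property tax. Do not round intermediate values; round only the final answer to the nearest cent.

$1,231.01

Assessed value = $248,100 × 0.23 = $57,063
Eastcliff Unified SD: ($57,063 − $13,000) × 0.01627 = $44,063 × 0.01627 = $716.90501
Cloverhill County: $57,063 × 0.0037 = $211.1331
City of Maribel: ($57,063 − $13,000) × 0.0059 = $44,063 × 0.0059 = $259.9717
Levies subtotal = $1,188.00981
Total = $1,188.00981 + $43 = $1,231.00981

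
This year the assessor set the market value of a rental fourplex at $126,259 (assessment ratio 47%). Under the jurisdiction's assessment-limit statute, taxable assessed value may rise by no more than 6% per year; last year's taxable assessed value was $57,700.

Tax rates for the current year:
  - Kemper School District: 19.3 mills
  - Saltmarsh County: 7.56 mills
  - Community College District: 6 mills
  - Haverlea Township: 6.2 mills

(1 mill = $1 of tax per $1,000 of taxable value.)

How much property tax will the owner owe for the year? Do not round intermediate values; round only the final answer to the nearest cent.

$2,317.89

Uncapped assessed value = $126,259 × 0.47 = $59,341.73
Cap limit = $57,700 × 1.06 = $61,162
Taxable assessed value = min($59,341.73, $61,162) = $59,341.73 (cap does not bind)
Kemper School District: $59,341.73 × 0.0193 = $1,145.295389
Saltmarsh County: $59,341.73 × 0.00756 = $448.6234788
Community College District: $59,341.73 × 0.006 = $356.05038
Haverlea Township: $59,341.73 × 0.0062 = $367.918726
Total = $2,317.8879738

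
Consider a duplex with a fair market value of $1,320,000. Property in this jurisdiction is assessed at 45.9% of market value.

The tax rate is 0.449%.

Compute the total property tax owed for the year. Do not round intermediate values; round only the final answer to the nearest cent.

$2,720.40

Assessed value = $1,320,000 × 0.459 = $605,880
Tax = $605,880 × 0.00449 = $2,720.4012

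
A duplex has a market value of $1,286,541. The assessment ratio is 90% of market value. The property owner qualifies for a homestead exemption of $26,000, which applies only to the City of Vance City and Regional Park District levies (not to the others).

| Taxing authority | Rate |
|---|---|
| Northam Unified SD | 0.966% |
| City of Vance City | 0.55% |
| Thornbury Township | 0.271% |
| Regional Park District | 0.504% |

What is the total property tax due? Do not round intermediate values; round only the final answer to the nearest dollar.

$26,253

Assessed value = $1,286,541 × 0.9 = $1,157,886.9
Northam Unified SD: $1,157,886.9 × 0.00966 = $11,185.187454
City of Vance City: ($1,157,886.9 − $26,000) × 0.0055 = $1,131,886.9 × 0.0055 = $6,225.37795
Thornbury Township: $1,157,886.9 × 0.00271 = $3,137.873499
Regional Park District: ($1,157,886.9 − $26,000) × 0.00504 = $1,131,886.9 × 0.00504 = $5,704.709976
Total = $26,253.148879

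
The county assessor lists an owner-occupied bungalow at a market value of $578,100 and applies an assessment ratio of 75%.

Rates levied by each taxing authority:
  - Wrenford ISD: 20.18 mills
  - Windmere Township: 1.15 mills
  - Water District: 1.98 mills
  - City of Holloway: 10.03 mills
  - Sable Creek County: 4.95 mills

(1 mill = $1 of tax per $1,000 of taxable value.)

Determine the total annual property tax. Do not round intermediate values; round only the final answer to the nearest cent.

$16,601.59

Assessed value = $578,100 × 0.75 = $433,575
Wrenford ISD: $433,575 × 0.02018 = $8,749.5435
Windmere Township: $433,575 × 0.00115 = $498.61125
Water District: $433,575 × 0.00198 = $858.4785
City of Holloway: $433,575 × 0.01003 = $4,348.75725
Sable Creek County: $433,575 × 0.00495 = $2,146.19625
Total = $8,749.5435 + $498.61125 + $858.4785 + $4,348.75725 + $2,146.19625 = $16,601.58675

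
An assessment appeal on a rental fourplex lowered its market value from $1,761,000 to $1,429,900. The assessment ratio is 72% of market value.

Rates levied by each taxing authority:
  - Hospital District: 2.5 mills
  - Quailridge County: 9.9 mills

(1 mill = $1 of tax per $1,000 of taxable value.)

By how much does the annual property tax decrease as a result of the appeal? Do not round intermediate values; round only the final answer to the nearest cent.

Old assessed value = $1,761,000 × 0.72 = $1,267,920
New assessed value = $1,429,900 × 0.72 = $1,029,528
Combined rate = 0.0025 + 0.0099 = 0.0124
Old tax = $1,267,920 × 0.0124 = $15,722.208
New tax = $1,029,528 × 0.0124 = $12,766.1472
Reduction = $15,722.208 − $12,766.1472 = $2,956.0608

$2,956.06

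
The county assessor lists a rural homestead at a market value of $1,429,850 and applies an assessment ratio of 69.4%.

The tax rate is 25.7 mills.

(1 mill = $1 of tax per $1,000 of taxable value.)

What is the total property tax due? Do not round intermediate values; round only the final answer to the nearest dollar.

$25,503

Assessed value = $1,429,850 × 0.694 = $992,315.9
Tax = $992,315.9 × 0.0257 = $25,502.51863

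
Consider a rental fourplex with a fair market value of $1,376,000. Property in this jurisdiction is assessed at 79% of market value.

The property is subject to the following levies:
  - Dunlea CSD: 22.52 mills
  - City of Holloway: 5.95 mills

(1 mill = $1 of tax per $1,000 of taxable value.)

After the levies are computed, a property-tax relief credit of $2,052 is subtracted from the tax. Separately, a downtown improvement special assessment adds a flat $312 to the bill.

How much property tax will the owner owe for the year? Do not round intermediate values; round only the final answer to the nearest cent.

$29,208.03

Assessed value = $1,376,000 × 0.79 = $1,087,040
Dunlea CSD: $1,087,040 × 0.02252 = $24,480.1408
City of Holloway: $1,087,040 × 0.00595 = $6,467.888
Levies subtotal = $30,948.0288
After credit = $30,948.0288 − $2,052 = $28,896.0288
Total = $28,896.0288 + $312 = $29,208.0288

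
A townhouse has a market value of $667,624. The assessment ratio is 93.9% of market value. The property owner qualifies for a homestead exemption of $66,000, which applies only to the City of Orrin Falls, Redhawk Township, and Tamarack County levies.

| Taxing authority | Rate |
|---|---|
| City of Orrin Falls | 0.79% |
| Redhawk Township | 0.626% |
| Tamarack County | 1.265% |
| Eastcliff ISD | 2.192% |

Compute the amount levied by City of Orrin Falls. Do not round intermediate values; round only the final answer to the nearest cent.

Assessed value = $667,624 × 0.939 = $626,898.936
City of Orrin Falls taxable value = $626,898.936 − $66,000 = $560,898.936
City of Orrin Falls levy = $560,898.936 × 0.0079 = $4,431.1015944

$4,431.10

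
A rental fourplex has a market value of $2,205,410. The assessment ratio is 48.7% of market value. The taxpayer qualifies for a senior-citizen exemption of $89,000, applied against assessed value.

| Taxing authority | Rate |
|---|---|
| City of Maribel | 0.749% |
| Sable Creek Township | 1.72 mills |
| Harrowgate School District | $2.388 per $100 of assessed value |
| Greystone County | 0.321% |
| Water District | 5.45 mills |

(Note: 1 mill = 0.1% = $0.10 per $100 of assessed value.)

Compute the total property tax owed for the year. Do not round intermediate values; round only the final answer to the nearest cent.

$41,125.20

Assessed value = $2,205,410 × 0.487 = $1,074,034.67
Taxable value = $1,074,034.67 − $89,000 = $985,034.67
City of Maribel: $985,034.67 × 0.00749 = $7,377.9096783
Sable Creek Township: $985,034.67 × 0.00172 = $1,694.2596324
Harrowgate School District: $985,034.67 × 0.02388 = $23,522.6279196
Greystone County: $985,034.67 × 0.00321 = $3,161.9612907
Water District: $985,034.67 × 0.00545 = $5,368.4389515
Total = $41,125.1974725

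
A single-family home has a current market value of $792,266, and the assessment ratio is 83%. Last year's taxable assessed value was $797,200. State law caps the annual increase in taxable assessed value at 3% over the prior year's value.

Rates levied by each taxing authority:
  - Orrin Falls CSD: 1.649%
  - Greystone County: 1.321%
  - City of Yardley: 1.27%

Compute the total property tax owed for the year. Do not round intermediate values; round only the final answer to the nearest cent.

Uncapped assessed value = $792,266 × 0.83 = $657,580.78
Cap limit = $797,200 × 1.03 = $821,116
Taxable assessed value = min($657,580.78, $821,116) = $657,580.78 (cap does not bind)
Orrin Falls CSD: $657,580.78 × 0.01649 = $10,843.5070622
Greystone County: $657,580.78 × 0.01321 = $8,686.6421038
City of Yardley: $657,580.78 × 0.0127 = $8,351.275906
Total = $27,881.425072

$27,881.43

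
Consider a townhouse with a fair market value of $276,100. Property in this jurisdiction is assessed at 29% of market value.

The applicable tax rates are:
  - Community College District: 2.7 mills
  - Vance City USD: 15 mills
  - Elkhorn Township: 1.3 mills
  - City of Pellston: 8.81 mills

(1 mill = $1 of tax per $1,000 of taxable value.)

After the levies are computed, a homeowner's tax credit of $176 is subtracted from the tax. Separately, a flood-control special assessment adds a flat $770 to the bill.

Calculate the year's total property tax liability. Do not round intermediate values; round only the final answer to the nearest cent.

$2,820.72

Assessed value = $276,100 × 0.29 = $80,069
Community College District: $80,069 × 0.0027 = $216.1863
Vance City USD: $80,069 × 0.015 = $1,201.035
Elkhorn Township: $80,069 × 0.0013 = $104.0897
City of Pellston: $80,069 × 0.00881 = $705.40789
Levies subtotal = $2,226.71889
After credit = $2,226.71889 − $176 = $2,050.71889
Total = $2,050.71889 + $770 = $2,820.71889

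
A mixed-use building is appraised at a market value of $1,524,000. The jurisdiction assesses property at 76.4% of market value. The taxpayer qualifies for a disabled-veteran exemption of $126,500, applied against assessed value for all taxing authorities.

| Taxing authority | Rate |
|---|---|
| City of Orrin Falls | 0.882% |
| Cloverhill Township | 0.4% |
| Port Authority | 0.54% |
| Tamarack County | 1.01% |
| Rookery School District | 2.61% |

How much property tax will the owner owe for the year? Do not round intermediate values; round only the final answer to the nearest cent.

$56,479.04

Assessed value = $1,524,000 × 0.764 = $1,164,336
Taxable value = $1,164,336 − $126,500 = $1,037,836
City of Orrin Falls: $1,037,836 × 0.00882 = $9,153.71352
Cloverhill Township: $1,037,836 × 0.004 = $4,151.344
Port Authority: $1,037,836 × 0.0054 = $5,604.3144
Tamarack County: $1,037,836 × 0.0101 = $10,482.1436
Rookery School District: $1,037,836 × 0.0261 = $27,087.5196
Total = $9,153.71352 + $4,151.344 + $5,604.3144 + $10,482.1436 + $27,087.5196 = $56,479.03512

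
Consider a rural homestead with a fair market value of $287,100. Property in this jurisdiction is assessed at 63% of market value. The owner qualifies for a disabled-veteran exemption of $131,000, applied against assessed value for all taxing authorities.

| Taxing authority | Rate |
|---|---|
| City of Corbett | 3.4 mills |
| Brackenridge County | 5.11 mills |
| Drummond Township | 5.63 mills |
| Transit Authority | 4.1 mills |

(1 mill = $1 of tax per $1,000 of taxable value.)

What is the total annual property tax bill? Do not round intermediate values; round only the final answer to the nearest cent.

$909.68

Assessed value = $287,100 × 0.63 = $180,873
Taxable value = $180,873 − $131,000 = $49,873
City of Corbett: $49,873 × 0.0034 = $169.5682
Brackenridge County: $49,873 × 0.00511 = $254.85103
Drummond Township: $49,873 × 0.00563 = $280.78499
Transit Authority: $49,873 × 0.0041 = $204.4793
Total = $169.5682 + $254.85103 + $280.78499 + $204.4793 = $909.68352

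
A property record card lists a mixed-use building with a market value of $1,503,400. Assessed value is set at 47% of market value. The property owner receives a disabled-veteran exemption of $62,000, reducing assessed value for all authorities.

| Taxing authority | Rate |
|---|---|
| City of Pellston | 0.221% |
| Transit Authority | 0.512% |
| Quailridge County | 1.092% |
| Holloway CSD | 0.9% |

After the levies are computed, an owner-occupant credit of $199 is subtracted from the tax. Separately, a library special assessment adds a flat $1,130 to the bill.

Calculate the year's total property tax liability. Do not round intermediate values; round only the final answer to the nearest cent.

Assessed value = $1,503,400 × 0.47 = $706,598
Taxable value = $706,598 − $62,000 = $644,598
City of Pellston: $644,598 × 0.00221 = $1,424.56158
Transit Authority: $644,598 × 0.00512 = $3,300.34176
Quailridge County: $644,598 × 0.01092 = $7,039.01016
Holloway CSD: $644,598 × 0.009 = $5,801.382
Levies subtotal = $17,565.2955
After credit = $17,565.2955 − $199 = $17,366.2955
Total = $17,366.2955 + $1,130 = $18,496.2955

$18,496.30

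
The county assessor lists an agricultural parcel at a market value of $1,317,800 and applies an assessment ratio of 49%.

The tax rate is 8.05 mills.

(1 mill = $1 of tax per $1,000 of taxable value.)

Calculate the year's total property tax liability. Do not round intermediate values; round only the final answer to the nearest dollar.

$5,198

Assessed value = $1,317,800 × 0.49 = $645,722
Tax = $645,722 × 0.00805 = $5,198.0621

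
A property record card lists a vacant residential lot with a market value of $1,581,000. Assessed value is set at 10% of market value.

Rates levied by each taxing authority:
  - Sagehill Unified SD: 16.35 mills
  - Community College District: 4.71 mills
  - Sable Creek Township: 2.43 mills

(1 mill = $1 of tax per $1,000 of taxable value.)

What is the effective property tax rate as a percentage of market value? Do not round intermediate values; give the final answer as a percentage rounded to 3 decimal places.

0.235%

Assessed value = $1,581,000 × 0.1 = $158,100
Sagehill Unified SD: $158,100 × 0.01635 = $2,584.935
Community College District: $158,100 × 0.00471 = $744.651
Sable Creek Township: $158,100 × 0.00243 = $384.183
Total tax = $3,713.769
Effective rate = $3,713.769 ÷ $1,581,000 = 0.235% of market value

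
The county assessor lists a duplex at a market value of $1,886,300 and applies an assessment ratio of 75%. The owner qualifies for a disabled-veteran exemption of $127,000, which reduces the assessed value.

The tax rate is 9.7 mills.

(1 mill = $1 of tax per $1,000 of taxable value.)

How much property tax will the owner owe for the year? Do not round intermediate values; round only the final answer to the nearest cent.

$12,490.93

Assessed value = $1,886,300 × 0.75 = $1,414,725
Taxable value = $1,414,725 − $127,000 = $1,287,725
Tax = $1,287,725 × 0.0097 = $12,490.9325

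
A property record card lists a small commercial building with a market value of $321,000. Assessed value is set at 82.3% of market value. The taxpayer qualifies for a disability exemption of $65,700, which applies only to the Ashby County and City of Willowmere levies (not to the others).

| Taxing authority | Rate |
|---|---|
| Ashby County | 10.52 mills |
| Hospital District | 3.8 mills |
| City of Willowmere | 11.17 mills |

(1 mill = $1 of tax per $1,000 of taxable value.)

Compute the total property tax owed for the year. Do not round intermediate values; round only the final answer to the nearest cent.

Assessed value = $321,000 × 0.823 = $264,183
Ashby County: ($264,183 − $65,700) × 0.01052 = $198,483 × 0.01052 = $2,088.04116
Hospital District: $264,183 × 0.0038 = $1,003.8954
City of Willowmere: ($264,183 − $65,700) × 0.01117 = $198,483 × 0.01117 = $2,217.05511
Total = $5,308.99167

$5,308.99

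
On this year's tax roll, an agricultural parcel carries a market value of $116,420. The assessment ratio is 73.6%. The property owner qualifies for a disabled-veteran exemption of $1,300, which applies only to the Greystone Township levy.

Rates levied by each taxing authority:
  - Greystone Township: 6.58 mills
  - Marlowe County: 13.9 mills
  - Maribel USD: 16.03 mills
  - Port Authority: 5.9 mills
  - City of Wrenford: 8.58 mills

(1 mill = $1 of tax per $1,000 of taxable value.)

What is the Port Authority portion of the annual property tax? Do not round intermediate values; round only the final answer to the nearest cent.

$505.54

Assessed value = $116,420 × 0.736 = $85,685.12
Port Authority taxable value = $85,685.12 (exemption does not apply)
Port Authority levy = $85,685.12 × 0.0059 = $505.542208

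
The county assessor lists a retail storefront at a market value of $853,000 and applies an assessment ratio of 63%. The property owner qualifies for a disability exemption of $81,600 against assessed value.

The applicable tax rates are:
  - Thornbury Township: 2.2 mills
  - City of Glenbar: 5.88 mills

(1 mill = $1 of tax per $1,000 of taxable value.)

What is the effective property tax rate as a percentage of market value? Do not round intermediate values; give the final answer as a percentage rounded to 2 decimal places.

Assessed value = $853,000 × 0.63 = $537,390
Taxable value = $537,390 − $81,600 = $455,790
Thornbury Township: $455,790 × 0.0022 = $1,002.738
City of Glenbar: $455,790 × 0.00588 = $2,680.0452
Total tax = $3,682.7832
Effective rate = $3,682.7832 ÷ $853,000 = 0.43% of market value

0.43%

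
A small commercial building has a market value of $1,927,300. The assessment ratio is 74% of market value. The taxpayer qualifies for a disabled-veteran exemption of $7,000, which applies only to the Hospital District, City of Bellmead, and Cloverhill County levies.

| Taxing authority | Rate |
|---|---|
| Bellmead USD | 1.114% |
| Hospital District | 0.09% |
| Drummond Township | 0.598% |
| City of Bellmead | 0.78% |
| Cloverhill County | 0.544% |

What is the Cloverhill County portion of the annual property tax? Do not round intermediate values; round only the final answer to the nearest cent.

$7,720.46

Assessed value = $1,927,300 × 0.74 = $1,426,202
Cloverhill County taxable value = $1,426,202 − $7,000 = $1,419,202
Cloverhill County levy = $1,419,202 × 0.00544 = $7,720.45888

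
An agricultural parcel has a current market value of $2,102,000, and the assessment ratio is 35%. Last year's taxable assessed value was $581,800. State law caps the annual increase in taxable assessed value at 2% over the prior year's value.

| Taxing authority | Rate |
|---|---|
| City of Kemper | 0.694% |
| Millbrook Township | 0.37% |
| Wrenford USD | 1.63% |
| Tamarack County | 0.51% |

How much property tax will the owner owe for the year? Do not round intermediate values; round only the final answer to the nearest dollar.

Uncapped assessed value = $2,102,000 × 0.35 = $735,700
Cap limit = $581,800 × 1.02 = $593,436
Taxable assessed value = min($735,700, $593,436) = $593,436 (cap binds)
City of Kemper: $593,436 × 0.00694 = $4,118.44584
Millbrook Township: $593,436 × 0.0037 = $2,195.7132
Wrenford USD: $593,436 × 0.0163 = $9,673.0068
Tamarack County: $593,436 × 0.0051 = $3,026.5236
Total = $19,013.68944

$19,014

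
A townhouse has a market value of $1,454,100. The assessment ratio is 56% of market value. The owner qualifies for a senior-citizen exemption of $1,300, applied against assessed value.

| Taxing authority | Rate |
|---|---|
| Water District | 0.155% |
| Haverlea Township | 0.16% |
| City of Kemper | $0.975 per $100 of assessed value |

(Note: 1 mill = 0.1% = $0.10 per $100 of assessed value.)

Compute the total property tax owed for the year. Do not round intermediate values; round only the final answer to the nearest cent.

$10,487.65

Assessed value = $1,454,100 × 0.56 = $814,296
Taxable value = $814,296 − $1,300 = $812,996
Water District: $812,996 × 0.00155 = $1,260.1438
Haverlea Township: $812,996 × 0.0016 = $1,300.7936
City of Kemper: $812,996 × 0.00975 = $7,926.711
Total = $10,487.6484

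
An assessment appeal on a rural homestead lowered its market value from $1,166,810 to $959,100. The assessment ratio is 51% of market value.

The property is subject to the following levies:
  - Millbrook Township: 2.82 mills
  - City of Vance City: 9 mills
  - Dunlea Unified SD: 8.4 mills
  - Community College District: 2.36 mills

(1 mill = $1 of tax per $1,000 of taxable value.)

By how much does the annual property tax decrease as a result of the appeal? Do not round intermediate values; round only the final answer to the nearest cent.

$2,391.95

Old assessed value = $1,166,810 × 0.51 = $595,073.1
New assessed value = $959,100 × 0.51 = $489,141
Combined rate = 0.00282 + 0.009 + 0.0084 + 0.00236 = 0.02258
Old tax = $595,073.1 × 0.02258 = $13,436.750598
New tax = $489,141 × 0.02258 = $11,044.80378
Reduction = $13,436.750598 − $11,044.80378 = $2,391.946818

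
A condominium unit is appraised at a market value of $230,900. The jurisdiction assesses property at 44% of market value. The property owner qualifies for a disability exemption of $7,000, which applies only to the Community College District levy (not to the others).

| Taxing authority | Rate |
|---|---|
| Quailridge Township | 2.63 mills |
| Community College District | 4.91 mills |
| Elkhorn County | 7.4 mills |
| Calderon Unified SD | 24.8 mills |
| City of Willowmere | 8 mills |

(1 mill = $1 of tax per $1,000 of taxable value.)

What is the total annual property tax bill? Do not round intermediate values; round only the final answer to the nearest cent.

$4,815.82

Assessed value = $230,900 × 0.44 = $101,596
Quailridge Township: $101,596 × 0.00263 = $267.19748
Community College District: ($101,596 − $7,000) × 0.00491 = $94,596 × 0.00491 = $464.46636
Elkhorn County: $101,596 × 0.0074 = $751.8104
Calderon Unified SD: $101,596 × 0.0248 = $2,519.5808
City of Willowmere: $101,596 × 0.008 = $812.768
Total = $4,815.82304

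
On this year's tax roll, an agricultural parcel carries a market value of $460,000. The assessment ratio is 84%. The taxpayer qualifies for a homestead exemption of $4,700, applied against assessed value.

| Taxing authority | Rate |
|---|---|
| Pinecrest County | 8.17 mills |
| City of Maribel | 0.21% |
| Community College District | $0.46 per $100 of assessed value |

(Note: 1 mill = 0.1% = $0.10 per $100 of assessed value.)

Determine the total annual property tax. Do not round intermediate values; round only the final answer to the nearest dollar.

Assessed value = $460,000 × 0.84 = $386,400
Taxable value = $386,400 − $4,700 = $381,700
Pinecrest County: $381,700 × 0.00817 = $3,118.489
City of Maribel: $381,700 × 0.0021 = $801.57
Community College District: $381,700 × 0.0046 = $1,755.82
Total = $5,675.879

$5,676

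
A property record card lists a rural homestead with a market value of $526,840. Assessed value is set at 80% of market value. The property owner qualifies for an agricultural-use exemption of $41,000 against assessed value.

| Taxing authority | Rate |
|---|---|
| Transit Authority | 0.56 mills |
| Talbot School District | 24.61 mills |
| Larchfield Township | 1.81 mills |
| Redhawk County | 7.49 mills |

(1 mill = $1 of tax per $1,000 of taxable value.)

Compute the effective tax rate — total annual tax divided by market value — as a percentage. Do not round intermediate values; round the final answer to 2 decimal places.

Assessed value = $526,840 × 0.8 = $421,472
Taxable value = $421,472 − $41,000 = $380,472
Transit Authority: $380,472 × 0.00056 = $213.06432
Talbot School District: $380,472 × 0.02461 = $9,363.41592
Larchfield Township: $380,472 × 0.00181 = $688.65432
Redhawk County: $380,472 × 0.00749 = $2,849.73528
Total tax = $13,114.86984
Effective rate = $13,114.86984 ÷ $526,840 = 2.49% of market value

2.49%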